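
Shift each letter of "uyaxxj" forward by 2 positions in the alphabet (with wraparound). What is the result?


Input: 'uyaxxj', shift = 2
Operation: for each letter, (position + 2) mod 26
Mapping: 'u'(20+2=22)->'w', 'y'(24+2=26, 26 mod 26=0)->'a', 'a'(0+2=2)->'c', 'x'(23+2=25)->'z', 'x'(23+2=25)->'z', 'j'(9+2=11)->'l'
Result: waczzl


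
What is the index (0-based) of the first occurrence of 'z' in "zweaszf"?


Input string: 'zweaszf'
Target: 'z'
Scanning left to right: s[0]='z'
First match at index: 0


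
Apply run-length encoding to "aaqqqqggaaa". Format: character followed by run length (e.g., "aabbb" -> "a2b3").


Input: 'aaqqqqggaaa'
Operation: identify consecutive runs
Runs: 'aa' -> a2, 'qqqq' -> q4, 'gg' -> g2, 'aaa' -> a3
Encoded: a2q4g2a3


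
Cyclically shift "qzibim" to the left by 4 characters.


Input: 'qzibim', shift = 4
Operation: split at index 4 and swap parts
Front part s[0:4] = 'qzib'
Back part s[4:] = 'im'
Rotated = back + front = 'im' + 'qzib'
Result: imqzib


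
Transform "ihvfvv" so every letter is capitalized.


Input string: 'ihvfvv'
Operation: convert each letter to uppercase
Mapping: 'i'->'I', 'h'->'H', 'v'->'V', 'f'->'F', 'v'->'V', 'v'->'V'
Result: IHVFVV


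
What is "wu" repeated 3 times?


Input string: 'wu'
Operation: repeat 3 times
Concatenation: 'wu' + 'wu' + 'wu'
Result: wuwuwu


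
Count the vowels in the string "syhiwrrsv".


Input string: 'syhiwrrsv'
Operation: count vowels (a, e, i, o, u)
Scan: s[0]='s', s[1]='y', s[2]='h', s[3]='i' (vowel), s[4]='w', s[5]='r', s[6]='r', s[7]='s', s[8]='v'
Vowels found: 1
Result: 1


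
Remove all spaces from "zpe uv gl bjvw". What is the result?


Input string: 'zpe uv gl bjvw'
Operation: remove all spaces
Words: 'zpe', 'uv', 'gl', 'bjvw'
Join without spaces: zpeuvglbjvw


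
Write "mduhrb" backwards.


Input string: 'mduhrb'
Operation: reverse character order
Original order: 'm' -> 'd' -> 'u' -> 'h' -> 'r' -> 'b'
Reversed order: 'b' -> 'r' -> 'h' -> 'u' -> 'd' -> 'm'
Result: brhudm


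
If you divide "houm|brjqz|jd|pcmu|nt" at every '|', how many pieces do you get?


Input string: 'houm|brjqz|jd|pcmu|nt'
Delimiter: '|'
Split result: 'houm', 'brjqz', 'jd', 'pcmu', 'nt'
Number of parts: 5


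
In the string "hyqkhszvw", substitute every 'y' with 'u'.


Input string: 'hyqkhszvw'
Operation: replace 'y' with 'u'
Positions of 'y': 1
After replacement: huqkhszvw


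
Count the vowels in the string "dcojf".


Input string: 'dcojf'
Operation: count vowels (a, e, i, o, u)
Scan: s[0]='d', s[1]='c', s[2]='o' (vowel), s[3]='j', s[4]='f'
Vowels found: 1
Result: 1


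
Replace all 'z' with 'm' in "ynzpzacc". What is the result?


Input string: 'ynzpzacc'
Operation: replace 'z' with 'm'
Positions of 'z': 2, 4
After replacement: ynmpmacc


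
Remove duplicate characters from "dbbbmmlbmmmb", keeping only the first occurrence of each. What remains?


Input: 'dbbbmmlbmmmb'
Operation: keep first occurrence of each character
Scan: s[0]='d' new -> keep; s[1]='b' new -> keep; s[2]='b' seen -> skip; s[3]='b' seen -> skip; s[4]='m' new -> keep; s[5]='m' seen -> skip; s[6]='l' new -> keep; s[7]='b' seen -> skip; s[8]='m' seen -> skip; s[9]='m' seen -> skip; s[10]='m' seen -> skip; s[11]='b' seen -> skip
Result: dbml


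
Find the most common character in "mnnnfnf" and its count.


Input: 'mnnnfnf'
Operation: tally each character
Counts: 'f':2, 'm':1, 'n':4
Maximum: 'n' appears 4 times


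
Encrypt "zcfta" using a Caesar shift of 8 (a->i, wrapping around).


Input: 'zcfta', shift = 8
Operation: for each letter, (position + 8) mod 26
Mapping: 'z'(25+8=33, 33 mod 26=7)->'h', 'c'(2+8=10)->'k', 'f'(5+8=13)->'n', 't'(19+8=27, 27 mod 26=1)->'b', 'a'(0+8=8)->'i'
Result: hknbi


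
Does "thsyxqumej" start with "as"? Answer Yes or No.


Input string: 'thsyxqumej'
Prefix to check: 'as'
First 2 characters of input: 'th'
Match: False
Result: No


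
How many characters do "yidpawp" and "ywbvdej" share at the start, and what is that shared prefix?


String 1: 'yidpawp'
String 2: 'ywbvdej'
Compare position by position:
pos 0: 'y' vs 'y' match
pos 1: 'i' vs 'w' differ -> stop
Longest common prefix: "y" (length 1)


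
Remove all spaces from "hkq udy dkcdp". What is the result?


Input string: 'hkq udy dkcdp'
Operation: remove all spaces
Words: 'hkq', 'udy', 'dkcdp'
Join without spaces: hkqudydkcdp


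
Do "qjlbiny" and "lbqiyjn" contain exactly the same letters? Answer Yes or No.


String 1: 'qjlbiny' -> sorted: 'bijlnqy'
String 2: 'lbqiyjn' -> sorted: 'bijlnqy'
Compare sorted forms: 'bijlnqy' == 'bijlnqy'
Anagram: Yes


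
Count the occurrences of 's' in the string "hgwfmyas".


Input string: 'hgwfmyas'
Target character: 's'
Scan each position: s[7]='s'
Matches found at indices: 7
Total: 1


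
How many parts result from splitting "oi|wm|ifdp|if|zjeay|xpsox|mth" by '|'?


Input string: 'oi|wm|ifdp|if|zjeay|xpsox|mth'
Delimiter: '|'
Split result: 'oi', 'wm', 'ifdp', 'if', 'zjeay', 'xpsox', 'mth'
Number of parts: 7


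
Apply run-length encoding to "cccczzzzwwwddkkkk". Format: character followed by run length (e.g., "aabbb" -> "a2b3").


Input: 'cccczzzzwwwddkkkk'
Operation: identify consecutive runs
Runs: 'cccc' -> c4, 'zzzz' -> z4, 'www' -> w3, 'dd' -> d2, 'kkkk' -> k4
Encoded: c4z4w3d2k4


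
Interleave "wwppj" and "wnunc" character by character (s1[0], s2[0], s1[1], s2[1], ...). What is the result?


String 1: 'wwppj'
String 2: 'wnunc'
Operation: alternate characters
Pairs: 'w'+'w', 'w'+'n', 'p'+'u', 'p'+'n', 'j'+'c'
Result: wwwnpupnjc


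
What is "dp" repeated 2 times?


Input string: 'dp'
Operation: repeat 2 times
Concatenation: 'dp' + 'dp'
Result: dpdp


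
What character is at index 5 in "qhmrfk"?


Input string: 'qhmrfk'
Operation: get character at index 5
Index mapping: s[0]='q', s[1]='h', s[2]='m', s[3]='r', s[4]='f', s[5]='k'
Result: 'k'


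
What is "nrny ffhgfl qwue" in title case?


Input string: 'nrny ffhgfl qwue'
Operation: capitalize first letter of each word
Word transformations: 'nrny'->'Nrny', 'ffhgfl'->'Ffhgfl', 'qwue'->'Qwue'
Result: Nrny Ffhgfl Qwue


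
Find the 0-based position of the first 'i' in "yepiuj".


Input string: 'yepiuj'
Target: 'i'
Scanning left to right: s[0]='y', s[1]='e', s[2]='p', s[3]='i'
First match at index: 3


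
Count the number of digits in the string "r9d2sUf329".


Input string: 'r9d2sUf329'
Operation: count digit characters (0-9)
Scan: 'r', '9'(digit), 'd', '2'(digit), 's', 'U', 'f', '3'(digit), '2'(digit), '9'(digit)
Digits found: 5
Result: 5


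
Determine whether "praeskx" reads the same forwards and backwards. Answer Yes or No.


Input string: 'praeskx'
Reversed: 'xksearp'
Compare pairs: s[0]='p' vs s[6]='x' (mismatch), s[1]='r' vs s[5]='k' (mismatch), s[2]='a' vs s[4]='s' (mismatch)
Palindrome: No


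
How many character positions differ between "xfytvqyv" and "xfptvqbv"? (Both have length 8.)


String 1: 'xfytvqyv'
String 2: 'xfptvqbv'
Compare each position: pos 0: 'x'=='x', pos 1: 'f'=='f', pos 2: 'y'!='p', pos 3: 't'=='t', pos 4: 'v'=='v', pos 5: 'q'=='q', pos 6: 'y'!='b', pos 7: 'v'=='v'
Differing positions: 2
Hamming distance: 2


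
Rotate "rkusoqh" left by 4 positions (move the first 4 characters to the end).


Input: 'rkusoqh', shift = 4
Operation: split at index 4 and swap parts
Front part s[0:4] = 'rkus'
Back part s[4:] = 'oqh'
Rotated = back + front = 'oqh' + 'rkus'
Result: oqhrkus


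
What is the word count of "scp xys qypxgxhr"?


Input string: 'scp xys qypxgxhr'
Operation: split by spaces
Words found: 'scp', 'xys', 'qypxgxhr'
Word count: 3


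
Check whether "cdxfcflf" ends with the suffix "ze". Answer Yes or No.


Input string: 'cdxfcflf'
Suffix to check: 'ze'
Last 2 characters of input: 'lf'
Match: False
Result: No


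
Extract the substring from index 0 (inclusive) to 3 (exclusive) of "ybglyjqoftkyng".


Input string: 'ybglyjqoftkyng'
Operation: slice [0:3]
Extract characters: s[0]='y', s[1]='b', s[2]='g'
Result: ybg


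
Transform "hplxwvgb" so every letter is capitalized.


Input string: 'hplxwvgb'
Operation: convert each letter to uppercase
Mapping: 'h'->'H', 'p'->'P', 'l'->'L', 'x'->'X', 'w'->'W', 'v'->'V', 'g'->'G', 'b'->'B'
Result: HPLXWVGB


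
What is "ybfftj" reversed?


Input string: 'ybfftj'
Operation: reverse character order
Original order: 'y' -> 'b' -> 'f' -> 'f' -> 't' -> 'j'
Reversed order: 'j' -> 't' -> 'f' -> 'f' -> 'b' -> 'y'
Result: jtffby


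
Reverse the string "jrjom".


Input string: 'jrjom'
Operation: reverse character order
Original order: 'j' -> 'r' -> 'j' -> 'o' -> 'm'
Reversed order: 'm' -> 'o' -> 'j' -> 'r' -> 'j'
Result: mojrj


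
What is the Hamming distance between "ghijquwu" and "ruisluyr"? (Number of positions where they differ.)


String 1: 'ghijquwu'
String 2: 'ruisluyr'
Compare each position: pos 0: 'g'!='r', pos 1: 'h'!='u', pos 2: 'i'=='i', pos 3: 'j'!='s', pos 4: 'q'!='l', pos 5: 'u'=='u', pos 6: 'w'!='y', pos 7: 'u'!='r'
Differing positions: 6
Hamming distance: 6


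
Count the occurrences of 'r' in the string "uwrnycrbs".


Input string: 'uwrnycrbs'
Target character: 'r'
Scan each position: s[2]='r', s[6]='r'
Matches found at indices: 2, 6
Total: 2


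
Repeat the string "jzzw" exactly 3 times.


Input string: 'jzzw'
Operation: repeat 3 times
Concatenation: 'jzzw' + 'jzzw' + 'jzzw'
Result: jzzwjzzwjzzw


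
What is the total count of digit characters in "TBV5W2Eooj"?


Input string: 'TBV5W2Eooj'
Operation: count digit characters (0-9)
Scan: 'T', 'B', 'V', '5'(digit), 'W', '2'(digit), 'E', 'o', 'o', 'j'
Digits found: 2
Result: 2


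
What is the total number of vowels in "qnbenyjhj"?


Input string: 'qnbenyjhj'
Operation: count vowels (a, e, i, o, u)
Scan: s[0]='q', s[1]='n', s[2]='b', s[3]='e' (vowel), s[4]='n', s[5]='y', s[6]='j', s[7]='h', s[8]='j'
Vowels found: 1
Result: 1


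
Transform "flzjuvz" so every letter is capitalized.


Input string: 'flzjuvz'
Operation: convert each letter to uppercase
Mapping: 'f'->'F', 'l'->'L', 'z'->'Z', 'j'->'J', 'u'->'U', 'v'->'V', 'z'->'Z'
Result: FLZJUVZ


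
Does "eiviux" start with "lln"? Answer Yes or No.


Input string: 'eiviux'
Prefix to check: 'lln'
First 3 characters of input: 'eiv'
Match: False
Result: No


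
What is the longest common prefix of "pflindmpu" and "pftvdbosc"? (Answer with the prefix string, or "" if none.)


String 1: 'pflindmpu'
String 2: 'pftvdbosc'
Compare position by position:
pos 0: 'p' vs 'p' match
pos 1: 'f' vs 'f' match
pos 2: 'l' vs 't' differ -> stop
Longest common prefix: "pf" (length 2)


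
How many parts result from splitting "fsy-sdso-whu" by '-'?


Input string: 'fsy-sdso-whu'
Delimiter: '-'
Split result: 'fsy', 'sdso', 'whu'
Number of parts: 3


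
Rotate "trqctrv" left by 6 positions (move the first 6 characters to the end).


Input: 'trqctrv', shift = 6
Operation: split at index 6 and swap parts
Front part s[0:6] = 'trqctr'
Back part s[6:] = 'v'
Rotated = back + front = 'v' + 'trqctr'
Result: vtrqctr


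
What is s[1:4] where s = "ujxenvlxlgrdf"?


Input string: 'ujxenvlxlgrdf'
Operation: slice [1:4]
Extract characters: s[1]='j', s[2]='x', s[3]='e'
Result: jxe


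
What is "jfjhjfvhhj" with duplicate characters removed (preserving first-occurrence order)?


Input: 'jfjhjfvhhj'
Operation: keep first occurrence of each character
Scan: s[0]='j' new -> keep; s[1]='f' new -> keep; s[2]='j' seen -> skip; s[3]='h' new -> keep; s[4]='j' seen -> skip; s[5]='f' seen -> skip; s[6]='v' new -> keep; s[7]='h' seen -> skip; s[8]='h' seen -> skip; s[9]='j' seen -> skip
Result: jfhv


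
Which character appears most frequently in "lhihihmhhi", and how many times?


Input: 'lhihihmhhi'
Operation: tally each character
Counts: 'h':5, 'i':3, 'l':1, 'm':1
Maximum: 'h' appears 5 times


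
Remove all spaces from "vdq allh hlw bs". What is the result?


Input string: 'vdq allh hlw bs'
Operation: remove all spaces
Words: 'vdq', 'allh', 'hlw', 'bs'
Join without spaces: vdqallhhlwbs


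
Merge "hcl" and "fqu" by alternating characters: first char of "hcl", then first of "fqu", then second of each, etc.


String 1: 'hcl'
String 2: 'fqu'
Operation: alternate characters
Pairs: 'h'+'f', 'c'+'q', 'l'+'u'
Result: hfcqlu


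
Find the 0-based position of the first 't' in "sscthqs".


Input string: 'sscthqs'
Target: 't'
Scanning left to right: s[0]='s', s[1]='s', s[2]='c', s[3]='t'
First match at index: 3


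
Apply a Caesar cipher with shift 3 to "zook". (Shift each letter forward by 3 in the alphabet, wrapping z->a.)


Input: 'zook', shift = 3
Operation: for each letter, (position + 3) mod 26
Mapping: 'z'(25+3=28, 28 mod 26=2)->'c', 'o'(14+3=17)->'r', 'o'(14+3=17)->'r', 'k'(10+3=13)->'n'
Result: crrn


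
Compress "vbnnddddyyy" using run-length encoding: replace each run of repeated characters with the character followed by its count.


Input: 'vbnnddddyyy'
Operation: identify consecutive runs
Runs: 'v' -> v1, 'b' -> b1, 'nn' -> n2, 'dddd' -> d4, 'yyy' -> y3
Encoded: v1b1n2d4y3


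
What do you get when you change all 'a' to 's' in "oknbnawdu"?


Input string: 'oknbnawdu'
Operation: replace 'a' with 's'
Positions of 'a': 5
After replacement: oknbnswdu


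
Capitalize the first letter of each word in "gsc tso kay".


Input string: 'gsc tso kay'
Operation: capitalize first letter of each word
Word transformations: 'gsc'->'Gsc', 'tso'->'Tso', 'kay'->'Kay'
Result: Gsc Tso Kay


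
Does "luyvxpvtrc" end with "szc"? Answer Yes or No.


Input string: 'luyvxpvtrc'
Suffix to check: 'szc'
Last 3 characters of input: 'trc'
Match: False
Result: No


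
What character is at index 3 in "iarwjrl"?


Input string: 'iarwjrl'
Operation: get character at index 3
Index mapping: s[0]='i', s[1]='a', s[2]='r', s[3]='w'
Result: 'w'


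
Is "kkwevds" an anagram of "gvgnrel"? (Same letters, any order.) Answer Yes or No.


String 1: 'gvgnrel' -> sorted: 'egglnrv'
String 2: 'kkwevds' -> sorted: 'dekksvw'
Compare sorted forms: 'egglnrv' != 'dekksvw'
Anagram: No


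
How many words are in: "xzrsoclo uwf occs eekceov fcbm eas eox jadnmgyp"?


Input string: 'xzrsoclo uwf occs eekceov fcbm eas eox jadnmgyp'
Operation: split by spaces
Words found: 'xzrsoclo', 'uwf', 'occs', 'eekceov', 'fcbm', 'eas', 'eox', 'jadnmgyp'
Word count: 8


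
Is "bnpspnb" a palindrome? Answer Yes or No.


Input string: 'bnpspnb'
Reversed: 'bnpspnb'
Compare pairs: s[0]='b' vs s[6]='b' (match), s[1]='n' vs s[5]='n' (match), s[2]='p' vs s[4]='p' (match)
Palindrome: Yes


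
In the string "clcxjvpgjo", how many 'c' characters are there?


Input string: 'clcxjvpgjo'
Target character: 'c'
Scan each position: s[0]='c', s[2]='c'
Matches found at indices: 0, 2
Total: 2


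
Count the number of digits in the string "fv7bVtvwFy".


Input string: 'fv7bVtvwFy'
Operation: count digit characters (0-9)
Scan: 'f', 'v', '7'(digit), 'b', 'V', 't', 'v', 'w', 'F', 'y'
Digits found: 1
Result: 1


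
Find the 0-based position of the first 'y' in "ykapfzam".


Input string: 'ykapfzam'
Target: 'y'
Scanning left to right: s[0]='y'
First match at index: 0


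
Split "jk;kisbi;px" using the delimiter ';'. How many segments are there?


Input string: 'jk;kisbi;px'
Delimiter: ';'
Split result: 'jk', 'kisbi', 'px'
Number of parts: 3


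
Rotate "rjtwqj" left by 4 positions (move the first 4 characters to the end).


Input: 'rjtwqj', shift = 4
Operation: split at index 4 and swap parts
Front part s[0:4] = 'rjtw'
Back part s[4:] = 'qj'
Rotated = back + front = 'qj' + 'rjtw'
Result: qjrjtw


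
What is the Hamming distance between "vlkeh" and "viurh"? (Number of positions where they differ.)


String 1: 'vlkeh'
String 2: 'viurh'
Compare each position: pos 0: 'v'=='v', pos 1: 'l'!='i', pos 2: 'k'!='u', pos 3: 'e'!='r', pos 4: 'h'=='h'
Differing positions: 3
Hamming distance: 3


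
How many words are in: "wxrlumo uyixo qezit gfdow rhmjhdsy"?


Input string: 'wxrlumo uyixo qezit gfdow rhmjhdsy'
Operation: split by spaces
Words found: 'wxrlumo', 'uyixo', 'qezit', 'gfdow', 'rhmjhdsy'
Word count: 5


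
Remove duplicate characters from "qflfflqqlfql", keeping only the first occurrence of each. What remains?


Input: 'qflfflqqlfql'
Operation: keep first occurrence of each character
Scan: s[0]='q' new -> keep; s[1]='f' new -> keep; s[2]='l' new -> keep; s[3]='f' seen -> skip; s[4]='f' seen -> skip; s[5]='l' seen -> skip; s[6]='q' seen -> skip; s[7]='q' seen -> skip; s[8]='l' seen -> skip; s[9]='f' seen -> skip; s[10]='q' seen -> skip; s[11]='l' seen -> skip
Result: qfl


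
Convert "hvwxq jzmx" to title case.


Input string: 'hvwxq jzmx'
Operation: capitalize first letter of each word
Word transformations: 'hvwxq'->'Hvwxq', 'jzmx'->'Jzmx'
Result: Hvwxq Jzmx


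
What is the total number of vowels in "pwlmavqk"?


Input string: 'pwlmavqk'
Operation: count vowels (a, e, i, o, u)
Scan: s[0]='p', s[1]='w', s[2]='l', s[3]='m', s[4]='a' (vowel), s[5]='v', s[6]='q', s[7]='k'
Vowels found: 1
Result: 1


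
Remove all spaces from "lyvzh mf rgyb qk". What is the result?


Input string: 'lyvzh mf rgyb qk'
Operation: remove all spaces
Words: 'lyvzh', 'mf', 'rgyb', 'qk'
Join without spaces: lyvzhmfrgybqk


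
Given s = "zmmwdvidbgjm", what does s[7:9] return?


Input string: 'zmmwdvidbgjm'
Operation: slice [7:9]
Extract characters: s[7]='d', s[8]='b'
Result: db


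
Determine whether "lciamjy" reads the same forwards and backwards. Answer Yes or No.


Input string: 'lciamjy'
Reversed: 'yjmaicl'
Compare pairs: s[0]='l' vs s[6]='y' (mismatch), s[1]='c' vs s[5]='j' (mismatch), s[2]='i' vs s[4]='m' (mismatch)
Palindrome: No


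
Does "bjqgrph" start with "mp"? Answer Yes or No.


Input string: 'bjqgrph'
Prefix to check: 'mp'
First 2 characters of input: 'bj'
Match: False
Result: No


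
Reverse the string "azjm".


Input string: 'azjm'
Operation: reverse character order
Original order: 'a' -> 'z' -> 'j' -> 'm'
Reversed order: 'm' -> 'j' -> 'z' -> 'a'
Result: mjza


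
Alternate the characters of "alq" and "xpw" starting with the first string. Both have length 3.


String 1: 'alq'
String 2: 'xpw'
Operation: alternate characters
Pairs: 'a'+'x', 'l'+'p', 'q'+'w'
Result: axlpqw


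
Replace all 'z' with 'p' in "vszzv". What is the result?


Input string: 'vszzv'
Operation: replace 'z' with 'p'
Positions of 'z': 2, 3
After replacement: vsppv


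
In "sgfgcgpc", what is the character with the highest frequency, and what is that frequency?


Input: 'sgfgcgpc'
Operation: tally each character
Counts: 'c':2, 'f':1, 'g':3, 'p':1, 's':1
Maximum: 'g' appears 3 times


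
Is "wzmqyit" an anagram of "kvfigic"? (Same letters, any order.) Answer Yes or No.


String 1: 'kvfigic' -> sorted: 'cfgiikv'
String 2: 'wzmqyit' -> sorted: 'imqtwyz'
Compare sorted forms: 'cfgiikv' != 'imqtwyz'
Anagram: No


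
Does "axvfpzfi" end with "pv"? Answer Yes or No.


Input string: 'axvfpzfi'
Suffix to check: 'pv'
Last 2 characters of input: 'fi'
Match: False
Result: No


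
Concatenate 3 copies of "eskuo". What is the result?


Input string: 'eskuo'
Operation: repeat 3 times
Concatenation: 'eskuo' + 'eskuo' + 'eskuo'
Result: eskuoeskuoeskuo


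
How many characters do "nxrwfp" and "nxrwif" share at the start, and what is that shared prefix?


String 1: 'nxrwfp'
String 2: 'nxrwif'
Compare position by position:
pos 0: 'n' vs 'n' match
pos 1: 'x' vs 'x' match
pos 2: 'r' vs 'r' match
pos 3: 'w' vs 'w' match
pos 4: 'f' vs 'i' differ -> stop
Longest common prefix: "nxrw" (length 4)


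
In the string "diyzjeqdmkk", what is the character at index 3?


Input string: 'diyzjeqdmkk'
Operation: get character at index 3
Index mapping: s[0]='d', s[1]='i', s[2]='y', s[3]='z'
Result: 'z'


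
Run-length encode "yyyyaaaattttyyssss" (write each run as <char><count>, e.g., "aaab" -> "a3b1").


Input: 'yyyyaaaattttyyssss'
Operation: identify consecutive runs
Runs: 'yyyy' -> y4, 'aaaa' -> a4, 'tttt' -> t4, 'yy' -> y2, 'ssss' -> s4
Encoded: y4a4t4y2s4


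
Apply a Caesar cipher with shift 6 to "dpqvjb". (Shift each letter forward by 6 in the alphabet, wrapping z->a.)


Input: 'dpqvjb', shift = 6
Operation: for each letter, (position + 6) mod 26
Mapping: 'd'(3+6=9)->'j', 'p'(15+6=21)->'v', 'q'(16+6=22)->'w', 'v'(21+6=27, 27 mod 26=1)->'b', 'j'(9+6=15)->'p', 'b'(1+6=7)->'h'
Result: jvwbph


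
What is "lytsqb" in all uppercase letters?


Input string: 'lytsqb'
Operation: convert each letter to uppercase
Mapping: 'l'->'L', 'y'->'Y', 't'->'T', 's'->'S', 'q'->'Q', 'b'->'B'
Result: LYTSQB


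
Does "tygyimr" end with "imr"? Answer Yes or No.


Input string: 'tygyimr'
Suffix to check: 'imr'
Last 3 characters of input: 'imr'
Match: True
Result: Yes


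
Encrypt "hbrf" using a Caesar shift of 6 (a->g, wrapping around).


Input: 'hbrf', shift = 6
Operation: for each letter, (position + 6) mod 26
Mapping: 'h'(7+6=13)->'n', 'b'(1+6=7)->'h', 'r'(17+6=23)->'x', 'f'(5+6=11)->'l'
Result: nhxl


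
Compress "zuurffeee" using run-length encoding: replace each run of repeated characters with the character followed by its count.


Input: 'zuurffeee'
Operation: identify consecutive runs
Runs: 'z' -> z1, 'uu' -> u2, 'r' -> r1, 'ff' -> f2, 'eee' -> e3
Encoded: z1u2r1f2e3


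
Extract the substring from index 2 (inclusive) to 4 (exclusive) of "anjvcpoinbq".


Input string: 'anjvcpoinbq'
Operation: slice [2:4]
Extract characters: s[2]='j', s[3]='v'
Result: jv


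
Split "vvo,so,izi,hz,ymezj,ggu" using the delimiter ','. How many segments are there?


Input string: 'vvo,so,izi,hz,ymezj,ggu'
Delimiter: ','
Split result: 'vvo', 'so', 'izi', 'hz', 'ymezj', 'ggu'
Number of parts: 6


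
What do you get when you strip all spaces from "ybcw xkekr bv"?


Input string: 'ybcw xkekr bv'
Operation: remove all spaces
Words: 'ybcw', 'xkekr', 'bv'
Join without spaces: ybcwxkekrbv


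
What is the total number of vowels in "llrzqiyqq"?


Input string: 'llrzqiyqq'
Operation: count vowels (a, e, i, o, u)
Scan: s[0]='l', s[1]='l', s[2]='r', s[3]='z', s[4]='q', s[5]='i' (vowel), s[6]='y', s[7]='q', s[8]='q'
Vowels found: 1
Result: 1


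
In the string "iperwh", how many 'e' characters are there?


Input string: 'iperwh'
Target character: 'e'
Scan each position: s[2]='e'
Matches found at indices: 2
Total: 1


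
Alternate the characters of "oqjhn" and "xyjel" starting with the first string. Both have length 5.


String 1: 'oqjhn'
String 2: 'xyjel'
Operation: alternate characters
Pairs: 'o'+'x', 'q'+'y', 'j'+'j', 'h'+'e', 'n'+'l'
Result: oxqyjjhenl


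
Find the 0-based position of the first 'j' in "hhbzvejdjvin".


Input string: 'hhbzvejdjvin'
Target: 'j'
Scanning left to right: s[0]='h', s[1]='h', s[2]='b', s[3]='z', s[4]='v', s[5]='e', s[6]='j'
First match at index: 6


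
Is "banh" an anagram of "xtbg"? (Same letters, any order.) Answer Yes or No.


String 1: 'xtbg' -> sorted: 'bgtx'
String 2: 'banh' -> sorted: 'abhn'
Compare sorted forms: 'bgtx' != 'abhn'
Anagram: No


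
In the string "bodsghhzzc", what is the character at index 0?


Input string: 'bodsghhzzc'
Operation: get character at index 0
Index mapping: s[0]='b'
Result: 'b'


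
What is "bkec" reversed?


Input string: 'bkec'
Operation: reverse character order
Original order: 'b' -> 'k' -> 'e' -> 'c'
Reversed order: 'c' -> 'e' -> 'k' -> 'b'
Result: cekb


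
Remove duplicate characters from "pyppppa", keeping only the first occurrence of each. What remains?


Input: 'pyppppa'
Operation: keep first occurrence of each character
Scan: s[0]='p' new -> keep; s[1]='y' new -> keep; s[2]='p' seen -> skip; s[3]='p' seen -> skip; s[4]='p' seen -> skip; s[5]='p' seen -> skip; s[6]='a' new -> keep
Result: pya


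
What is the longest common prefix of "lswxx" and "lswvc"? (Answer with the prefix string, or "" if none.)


String 1: 'lswxx'
String 2: 'lswvc'
Compare position by position:
pos 0: 'l' vs 'l' match
pos 1: 's' vs 's' match
pos 2: 'w' vs 'w' match
pos 3: 'x' vs 'v' differ -> stop
Longest common prefix: "lsw" (length 3)


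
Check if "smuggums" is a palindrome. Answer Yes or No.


Input string: 'smuggums'
Reversed: 'smuggums'
Compare pairs: s[0]='s' vs s[7]='s' (match), s[1]='m' vs s[6]='m' (match), s[2]='u' vs s[5]='u' (match), s[3]='g' vs s[4]='g' (match)
Palindrome: Yes


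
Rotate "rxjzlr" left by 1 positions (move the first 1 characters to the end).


Input: 'rxjzlr', shift = 1
Operation: split at index 1 and swap parts
Front part s[0:1] = 'r'
Back part s[1:] = 'xjzlr'
Rotated = back + front = 'xjzlr' + 'r'
Result: xjzlrr


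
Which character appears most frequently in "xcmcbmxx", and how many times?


Input: 'xcmcbmxx'
Operation: tally each character
Counts: 'b':1, 'c':2, 'm':2, 'x':3
Maximum: 'x' appears 3 times


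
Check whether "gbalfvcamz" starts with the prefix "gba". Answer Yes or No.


Input string: 'gbalfvcamz'
Prefix to check: 'gba'
First 3 characters of input: 'gba'
Match: True
Result: Yes


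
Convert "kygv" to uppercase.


Input string: 'kygv'
Operation: convert each letter to uppercase
Mapping: 'k'->'K', 'y'->'Y', 'g'->'G', 'v'->'V'
Result: KYGV


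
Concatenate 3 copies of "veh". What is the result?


Input string: 'veh'
Operation: repeat 3 times
Concatenation: 'veh' + 'veh' + 'veh'
Result: vehvehveh


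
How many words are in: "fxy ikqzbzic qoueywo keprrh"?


Input string: 'fxy ikqzbzic qoueywo keprrh'
Operation: split by spaces
Words found: 'fxy', 'ikqzbzic', 'qoueywo', 'keprrh'
Word count: 4


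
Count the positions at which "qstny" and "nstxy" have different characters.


String 1: 'qstny'
String 2: 'nstxy'
Compare each position: pos 0: 'q'!='n', pos 1: 's'=='s', pos 2: 't'=='t', pos 3: 'n'!='x', pos 4: 'y'=='y'
Differing positions: 2
Hamming distance: 2


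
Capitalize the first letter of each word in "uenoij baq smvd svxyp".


Input string: 'uenoij baq smvd svxyp'
Operation: capitalize first letter of each word
Word transformations: 'uenoij'->'Uenoij', 'baq'->'Baq', 'smvd'->'Smvd', 'svxyp'->'Svxyp'
Result: Uenoij Baq Smvd Svxyp


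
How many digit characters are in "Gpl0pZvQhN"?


Input string: 'Gpl0pZvQhN'
Operation: count digit characters (0-9)
Scan: 'G', 'p', 'l', '0'(digit), 'p', 'Z', 'v', 'Q', 'h', 'N'
Digits found: 1
Result: 1


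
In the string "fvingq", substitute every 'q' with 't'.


Input string: 'fvingq'
Operation: replace 'q' with 't'
Positions of 'q': 5
After replacement: fvingt


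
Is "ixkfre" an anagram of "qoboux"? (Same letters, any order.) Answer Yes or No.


String 1: 'qoboux' -> sorted: 'booqux'
String 2: 'ixkfre' -> sorted: 'efikrx'
Compare sorted forms: 'booqux' != 'efikrx'
Anagram: No


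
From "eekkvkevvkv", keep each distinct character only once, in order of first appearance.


Input: 'eekkvkevvkv'
Operation: keep first occurrence of each character
Scan: s[0]='e' new -> keep; s[1]='e' seen -> skip; s[2]='k' new -> keep; s[3]='k' seen -> skip; s[4]='v' new -> keep; s[5]='k' seen -> skip; s[6]='e' seen -> skip; s[7]='v' seen -> skip; s[8]='v' seen -> skip; s[9]='k' seen -> skip; s[10]='v' seen -> skip
Result: ekv


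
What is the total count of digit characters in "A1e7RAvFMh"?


Input string: 'A1e7RAvFMh'
Operation: count digit characters (0-9)
Scan: 'A', '1'(digit), 'e', '7'(digit), 'R', 'A', 'v', 'F', 'M', 'h'
Digits found: 2
Result: 2


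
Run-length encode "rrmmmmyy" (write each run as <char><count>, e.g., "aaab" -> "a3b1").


Input: 'rrmmmmyy'
Operation: identify consecutive runs
Runs: 'rr' -> r2, 'mmmm' -> m4, 'yy' -> y2
Encoded: r2m4y2


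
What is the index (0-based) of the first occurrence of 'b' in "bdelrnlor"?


Input string: 'bdelrnlor'
Target: 'b'
Scanning left to right: s[0]='b'
First match at index: 0


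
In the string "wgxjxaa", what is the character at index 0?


Input string: 'wgxjxaa'
Operation: get character at index 0
Index mapping: s[0]='w'
Result: 'w'


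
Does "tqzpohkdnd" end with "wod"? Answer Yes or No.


Input string: 'tqzpohkdnd'
Suffix to check: 'wod'
Last 3 characters of input: 'dnd'
Match: False
Result: No


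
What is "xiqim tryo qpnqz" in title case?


Input string: 'xiqim tryo qpnqz'
Operation: capitalize first letter of each word
Word transformations: 'xiqim'->'Xiqim', 'tryo'->'Tryo', 'qpnqz'->'Qpnqz'
Result: Xiqim Tryo Qpnqz


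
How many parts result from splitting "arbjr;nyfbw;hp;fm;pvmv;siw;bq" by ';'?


Input string: 'arbjr;nyfbw;hp;fm;pvmv;siw;bq'
Delimiter: ';'
Split result: 'arbjr', 'nyfbw', 'hp', 'fm', 'pvmv', 'siw', 'bq'
Number of parts: 7


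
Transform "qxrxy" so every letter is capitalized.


Input string: 'qxrxy'
Operation: convert each letter to uppercase
Mapping: 'q'->'Q', 'x'->'X', 'r'->'R', 'x'->'X', 'y'->'Y'
Result: QXRXY


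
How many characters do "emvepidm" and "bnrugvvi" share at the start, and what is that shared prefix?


String 1: 'emvepidm'
String 2: 'bnrugvvi'
Compare position by position:
pos 0: 'e' vs 'b' differ -> stop
Longest common prefix: "" (length 0)


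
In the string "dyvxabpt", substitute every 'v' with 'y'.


Input string: 'dyvxabpt'
Operation: replace 'v' with 'y'
Positions of 'v': 2
After replacement: dyyxabpt


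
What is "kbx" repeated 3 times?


Input string: 'kbx'
Operation: repeat 3 times
Concatenation: 'kbx' + 'kbx' + 'kbx'
Result: kbxkbxkbx


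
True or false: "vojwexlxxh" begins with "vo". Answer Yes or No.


Input string: 'vojwexlxxh'
Prefix to check: 'vo'
First 2 characters of input: 'vo'
Match: True
Result: Yes


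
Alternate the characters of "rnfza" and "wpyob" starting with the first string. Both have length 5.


String 1: 'rnfza'
String 2: 'wpyob'
Operation: alternate characters
Pairs: 'r'+'w', 'n'+'p', 'f'+'y', 'z'+'o', 'a'+'b'
Result: rwnpfyzoab


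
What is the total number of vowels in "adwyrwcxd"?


Input string: 'adwyrwcxd'
Operation: count vowels (a, e, i, o, u)
Scan: s[0]='a' (vowel), s[1]='d', s[2]='w', s[3]='y', s[4]='r', s[5]='w', s[6]='c', s[7]='x', s[8]='d'
Vowels found: 1
Result: 1


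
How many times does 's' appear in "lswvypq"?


Input string: 'lswvypq'
Target character: 's'
Scan each position: s[1]='s'
Matches found at indices: 1
Total: 1


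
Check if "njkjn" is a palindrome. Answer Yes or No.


Input string: 'njkjn'
Reversed: 'njkjn'
Compare pairs: s[0]='n' vs s[4]='n' (match), s[1]='j' vs s[3]='j' (match)
Palindrome: Yes


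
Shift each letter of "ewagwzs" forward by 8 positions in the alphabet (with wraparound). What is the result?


Input: 'ewagwzs', shift = 8
Operation: for each letter, (position + 8) mod 26
Mapping: 'e'(4+8=12)->'m', 'w'(22+8=30, 30 mod 26=4)->'e', 'a'(0+8=8)->'i', 'g'(6+8=14)->'o', 'w'(22+8=30, 30 mod 26=4)->'e', 'z'(25+8=33, 33 mod 26=7)->'h', 's'(18+8=26, 26 mod 26=0)->'a'
Result: meioeha


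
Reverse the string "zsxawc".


Input string: 'zsxawc'
Operation: reverse character order
Original order: 'z' -> 's' -> 'x' -> 'a' -> 'w' -> 'c'
Reversed order: 'c' -> 'w' -> 'a' -> 'x' -> 's' -> 'z'
Result: cwaxsz


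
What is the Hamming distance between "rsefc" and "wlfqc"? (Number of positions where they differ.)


String 1: 'rsefc'
String 2: 'wlfqc'
Compare each position: pos 0: 'r'!='w', pos 1: 's'!='l', pos 2: 'e'!='f', pos 3: 'f'!='q', pos 4: 'c'=='c'
Differing positions: 4
Hamming distance: 4


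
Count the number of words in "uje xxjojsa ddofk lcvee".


Input string: 'uje xxjojsa ddofk lcvee'
Operation: split by spaces
Words found: 'uje', 'xxjojsa', 'ddofk', 'lcvee'
Word count: 4


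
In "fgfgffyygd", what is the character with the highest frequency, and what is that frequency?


Input: 'fgfgffyygd'
Operation: tally each character
Counts: 'd':1, 'f':4, 'g':3, 'y':2
Maximum: 'f' appears 4 times


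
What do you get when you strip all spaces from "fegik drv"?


Input string: 'fegik drv'
Operation: remove all spaces
Words: 'fegik', 'drv'
Join without spaces: fegikdrv


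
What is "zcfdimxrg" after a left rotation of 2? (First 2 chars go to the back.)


Input: 'zcfdimxrg', shift = 2
Operation: split at index 2 and swap parts
Front part s[0:2] = 'zc'
Back part s[2:] = 'fdimxrg'
Rotated = back + front = 'fdimxrg' + 'zc'
Result: fdimxrgzc


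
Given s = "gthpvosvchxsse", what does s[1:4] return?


Input string: 'gthpvosvchxsse'
Operation: slice [1:4]
Extract characters: s[1]='t', s[2]='h', s[3]='p'
Result: thp


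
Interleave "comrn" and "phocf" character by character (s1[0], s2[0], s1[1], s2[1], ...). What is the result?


String 1: 'comrn'
String 2: 'phocf'
Operation: alternate characters
Pairs: 'c'+'p', 'o'+'h', 'm'+'o', 'r'+'c', 'n'+'f'
Result: cpohmorcnf


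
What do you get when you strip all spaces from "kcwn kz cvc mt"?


Input string: 'kcwn kz cvc mt'
Operation: remove all spaces
Words: 'kcwn', 'kz', 'cvc', 'mt'
Join without spaces: kcwnkzcvcmt


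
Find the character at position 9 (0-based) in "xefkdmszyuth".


Input string: 'xefkdmszyuth'
Operation: get character at index 9
Index mapping: s[0]='x', s[1]='e', s[2]='f', s[3]='k', s[4]='d', s[5]='m', s[6]='s', s[7]='z', s[8]='y', s[9]='u'
Result: 'u'


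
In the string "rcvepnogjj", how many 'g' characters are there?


Input string: 'rcvepnogjj'
Target character: 'g'
Scan each position: s[7]='g'
Matches found at indices: 7
Total: 1


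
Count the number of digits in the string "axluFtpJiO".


Input string: 'axluFtpJiO'
Operation: count digit characters (0-9)
Scan: 'a', 'x', 'l', 'u', 'F', 't', 'p', 'J', 'i', 'O'
Digits found: 0
Result: 0


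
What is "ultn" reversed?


Input string: 'ultn'
Operation: reverse character order
Original order: 'u' -> 'l' -> 't' -> 'n'
Reversed order: 'n' -> 't' -> 'l' -> 'u'
Result: ntlu


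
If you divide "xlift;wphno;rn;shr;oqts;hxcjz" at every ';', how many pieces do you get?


Input string: 'xlift;wphno;rn;shr;oqts;hxcjz'
Delimiter: ';'
Split result: 'xlift', 'wphno', 'rn', 'shr', 'oqts', 'hxcjz'
Number of parts: 6


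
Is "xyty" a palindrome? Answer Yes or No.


Input string: 'xyty'
Reversed: 'ytyx'
Compare pairs: s[0]='x' vs s[3]='y' (mismatch), s[1]='y' vs s[2]='t' (mismatch)
Palindrome: No


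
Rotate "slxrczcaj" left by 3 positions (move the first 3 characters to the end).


Input: 'slxrczcaj', shift = 3
Operation: split at index 3 and swap parts
Front part s[0:3] = 'slx'
Back part s[3:] = 'rczcaj'
Rotated = back + front = 'rczcaj' + 'slx'
Result: rczcajslx


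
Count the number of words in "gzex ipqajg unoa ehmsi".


Input string: 'gzex ipqajg unoa ehmsi'
Operation: split by spaces
Words found: 'gzex', 'ipqajg', 'unoa', 'ehmsi'
Word count: 4


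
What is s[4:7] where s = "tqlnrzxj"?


Input string: 'tqlnrzxj'
Operation: slice [4:7]
Extract characters: s[4]='r', s[5]='z', s[6]='x'
Result: rzx


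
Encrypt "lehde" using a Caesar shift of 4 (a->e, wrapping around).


Input: 'lehde', shift = 4
Operation: for each letter, (position + 4) mod 26
Mapping: 'l'(11+4=15)->'p', 'e'(4+4=8)->'i', 'h'(7+4=11)->'l', 'd'(3+4=7)->'h', 'e'(4+4=8)->'i'
Result: pilhi


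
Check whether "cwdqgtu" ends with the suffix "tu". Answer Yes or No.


Input string: 'cwdqgtu'
Suffix to check: 'tu'
Last 2 characters of input: 'tu'
Match: True
Result: Yes


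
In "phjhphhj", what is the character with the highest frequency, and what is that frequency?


Input: 'phjhphhj'
Operation: tally each character
Counts: 'h':4, 'j':2, 'p':2
Maximum: 'h' appears 4 times


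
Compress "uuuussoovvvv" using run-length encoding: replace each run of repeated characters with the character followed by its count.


Input: 'uuuussoovvvv'
Operation: identify consecutive runs
Runs: 'uuuu' -> u4, 'ss' -> s2, 'oo' -> o2, 'vvvv' -> v4
Encoded: u4s2o2v4


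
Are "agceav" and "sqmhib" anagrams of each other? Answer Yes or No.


String 1: 'agceav' -> sorted: 'aacegv'
String 2: 'sqmhib' -> sorted: 'bhimqs'
Compare sorted forms: 'aacegv' != 'bhimqs'
Anagram: No


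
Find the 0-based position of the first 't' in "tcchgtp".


Input string: 'tcchgtp'
Target: 't'
Scanning left to right: s[0]='t'
First match at index: 0


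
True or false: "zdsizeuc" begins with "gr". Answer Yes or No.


Input string: 'zdsizeuc'
Prefix to check: 'gr'
First 2 characters of input: 'zd'
Match: False
Result: No


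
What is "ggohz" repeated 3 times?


Input string: 'ggohz'
Operation: repeat 3 times
Concatenation: 'ggohz' + 'ggohz' + 'ggohz'
Result: ggohzggohzggohz


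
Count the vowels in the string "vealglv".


Input string: 'vealglv'
Operation: count vowels (a, e, i, o, u)
Scan: s[0]='v', s[1]='e' (vowel), s[2]='a' (vowel), s[3]='l', s[4]='g', s[5]='l', s[6]='v'
Vowels found: 2
Result: 2


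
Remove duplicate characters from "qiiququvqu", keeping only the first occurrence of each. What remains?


Input: 'qiiququvqu'
Operation: keep first occurrence of each character
Scan: s[0]='q' new -> keep; s[1]='i' new -> keep; s[2]='i' seen -> skip; s[3]='q' seen -> skip; s[4]='u' new -> keep; s[5]='q' seen -> skip; s[6]='u' seen -> skip; s[7]='v' new -> keep; s[8]='q' seen -> skip; s[9]='u' seen -> skip
Result: qiuv


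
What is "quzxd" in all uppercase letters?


Input string: 'quzxd'
Operation: convert each letter to uppercase
Mapping: 'q'->'Q', 'u'->'U', 'z'->'Z', 'x'->'X', 'd'->'D'
Result: QUZXD


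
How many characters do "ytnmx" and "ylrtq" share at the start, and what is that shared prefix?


String 1: 'ytnmx'
String 2: 'ylrtq'
Compare position by position:
pos 0: 'y' vs 'y' match
pos 1: 't' vs 'l' differ -> stop
Longest common prefix: "y" (length 1)


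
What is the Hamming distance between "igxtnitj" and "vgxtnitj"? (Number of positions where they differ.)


String 1: 'igxtnitj'
String 2: 'vgxtnitj'
Compare each position: pos 0: 'i'!='v', pos 1: 'g'=='g', pos 2: 'x'=='x', pos 3: 't'=='t', pos 4: 'n'=='n', pos 5: 'i'=='i', pos 6: 't'=='t', pos 7: 'j'=='j'
Differing positions: 1
Hamming distance: 1


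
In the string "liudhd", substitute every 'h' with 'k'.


Input string: 'liudhd'
Operation: replace 'h' with 'k'
Positions of 'h': 4
After replacement: liudkd


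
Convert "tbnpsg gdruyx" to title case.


Input string: 'tbnpsg gdruyx'
Operation: capitalize first letter of each word
Word transformations: 'tbnpsg'->'Tbnpsg', 'gdruyx'->'Gdruyx'
Result: Tbnpsg Gdruyx


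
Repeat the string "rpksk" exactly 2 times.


Input string: 'rpksk'
Operation: repeat 2 times
Concatenation: 'rpksk' + 'rpksk'
Result: rpkskrpksk


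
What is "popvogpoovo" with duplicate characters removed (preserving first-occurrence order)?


Input: 'popvogpoovo'
Operation: keep first occurrence of each character
Scan: s[0]='p' new -> keep; s[1]='o' new -> keep; s[2]='p' seen -> skip; s[3]='v' new -> keep; s[4]='o' seen -> skip; s[5]='g' new -> keep; s[6]='p' seen -> skip; s[7]='o' seen -> skip; s[8]='o' seen -> skip; s[9]='v' seen -> skip; s[10]='o' seen -> skip
Result: povg


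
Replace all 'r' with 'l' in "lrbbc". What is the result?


Input string: 'lrbbc'
Operation: replace 'r' with 'l'
Positions of 'r': 1
After replacement: llbbc


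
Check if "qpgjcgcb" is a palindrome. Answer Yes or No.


Input string: 'qpgjcgcb'
Reversed: 'bcgcjgpq'
Compare pairs: s[0]='q' vs s[7]='b' (mismatch), s[1]='p' vs s[6]='c' (mismatch), s[2]='g' vs s[5]='g' (match), s[3]='j' vs s[4]='c' (mismatch)
Palindrome: No


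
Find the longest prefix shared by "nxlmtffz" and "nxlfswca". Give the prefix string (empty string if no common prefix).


String 1: 'nxlmtffz'
String 2: 'nxlfswca'
Compare position by position:
pos 0: 'n' vs 'n' match
pos 1: 'x' vs 'x' match
pos 2: 'l' vs 'l' match
pos 3: 'm' vs 'f' differ -> stop
Longest common prefix: "nxl" (length 3)
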